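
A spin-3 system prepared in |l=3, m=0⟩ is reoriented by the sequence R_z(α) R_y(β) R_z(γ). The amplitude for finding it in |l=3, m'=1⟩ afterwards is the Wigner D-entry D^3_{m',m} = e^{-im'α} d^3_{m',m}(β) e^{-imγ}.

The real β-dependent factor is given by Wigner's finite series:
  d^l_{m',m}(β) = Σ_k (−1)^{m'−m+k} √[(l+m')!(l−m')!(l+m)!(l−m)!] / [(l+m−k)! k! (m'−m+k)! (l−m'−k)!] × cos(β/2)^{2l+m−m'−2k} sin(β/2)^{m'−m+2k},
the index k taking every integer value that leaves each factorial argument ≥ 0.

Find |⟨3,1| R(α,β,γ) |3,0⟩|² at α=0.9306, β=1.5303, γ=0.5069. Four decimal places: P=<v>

D^3_{1,0}(0.9306,1.5303,0.5069) = e^{-i·1·0.9306}·d^3_{1,0}(1.5303)·e^{-i·0·0.5069}. Compute d first:
With c≡cos(β/2)=0.721278 and s≡sin(β/2)=0.692645, N=[24·2·6·6]^{1/2}=41.569219
k∈{0,1,2} keeps every argument non-negative
  k=0: (−1)^1·41.5692/(12)·0.7213^5·0.6926^1 = -0.468399
  k=1: (−1)^2·41.5692/(4)·0.7213^3·0.6926^3 = +1.295846
  k=2: (−1)^3·41.5692/(12)·0.7213^1·0.6926^5 = -0.398334
d^3_{1,0}(1.5303) = -0.468399 +1.295846 -0.398334 = +0.429112
|D^3_{1,0}|² = |d^3_{1,0}(β)|² = (+0.429112)² = 0.184137 (the z-rotation phases have unit modulus)

P=0.1841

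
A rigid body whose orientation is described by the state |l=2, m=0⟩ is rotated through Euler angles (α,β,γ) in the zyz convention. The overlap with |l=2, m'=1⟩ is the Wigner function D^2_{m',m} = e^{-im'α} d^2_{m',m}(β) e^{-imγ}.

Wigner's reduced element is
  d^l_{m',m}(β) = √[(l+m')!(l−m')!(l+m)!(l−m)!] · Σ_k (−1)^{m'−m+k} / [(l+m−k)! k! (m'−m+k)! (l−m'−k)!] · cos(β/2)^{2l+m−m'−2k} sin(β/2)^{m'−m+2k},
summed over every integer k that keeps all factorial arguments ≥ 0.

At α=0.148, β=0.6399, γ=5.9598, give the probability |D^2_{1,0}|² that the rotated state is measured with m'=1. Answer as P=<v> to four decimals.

P=0.3441

Split into d^2_{1,0}(β=0.6399) × two z-phases.
Half-angle: c=0.949251, s=0.314519. N=√(6·1·2·2)=4.898979
k: max(0,(0)−(1))=0 … min(2+(0),2−(1))=1
  k=0: (−1)^1·4.8990/(2)·0.9493^3·0.3145^1 = -0.658971
  k=1: (−1)^2·4.8990/(2)·0.9493^1·0.3145^3 = +0.072343
d^2_{1,0}(0.6399) = -0.658971 +0.072343 = -0.586627
|D^2_{1,0}|² = |d^2_{1,0}(β)|² = (-0.586627)² = 0.344132 (the z-rotation phases have unit modulus)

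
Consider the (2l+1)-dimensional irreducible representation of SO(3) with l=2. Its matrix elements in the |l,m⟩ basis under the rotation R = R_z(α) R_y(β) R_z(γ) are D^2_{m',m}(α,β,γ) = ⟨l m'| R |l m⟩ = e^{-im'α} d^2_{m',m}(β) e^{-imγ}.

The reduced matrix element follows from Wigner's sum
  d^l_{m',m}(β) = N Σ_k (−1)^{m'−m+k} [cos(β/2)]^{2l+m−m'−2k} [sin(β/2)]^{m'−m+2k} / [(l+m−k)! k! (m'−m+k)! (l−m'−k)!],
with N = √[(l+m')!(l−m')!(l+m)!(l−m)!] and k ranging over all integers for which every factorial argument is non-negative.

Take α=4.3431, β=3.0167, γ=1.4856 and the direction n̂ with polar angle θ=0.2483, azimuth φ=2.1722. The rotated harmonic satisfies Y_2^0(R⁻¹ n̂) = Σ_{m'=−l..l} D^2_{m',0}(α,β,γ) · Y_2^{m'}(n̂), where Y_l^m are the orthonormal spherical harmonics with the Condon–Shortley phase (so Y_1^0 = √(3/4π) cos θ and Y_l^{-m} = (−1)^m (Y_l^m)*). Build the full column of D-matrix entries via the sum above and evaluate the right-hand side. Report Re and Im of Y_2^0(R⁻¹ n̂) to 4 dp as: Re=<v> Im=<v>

Re=0.5916 Im=0.0000

Need the full column D^2_{m',0} for m'=−2..2 at α=4.3431, β=3.0167, γ=1.4856.
cos(β/2)=0.062406, sin(β/2)=0.998051
d^2_{-2,0}: single k=2 term ⇒ +0.009502;  D = -0.007026+0.006397i
d^2_{-1,0}: k∈[1..2] ⇒ +0.000594 -0.151970 = -0.151376;  D = +0.054640+0.141171i
d^2_{0,0}: k∈[0..2] ⇒ +0.000015 -0.015517 +0.992226 = +0.976724;  D = +0.976724+0.000000i
d^2_{1,0}: k∈[0..1] ⇒ -0.000594 +0.151970 = +0.151376;  D = -0.054640+0.141171i
d^2_{2,0}: single k=0 term ⇒ +0.009502;  D = -0.007026-0.006397i
Y_2^{m'}(θ=0.2483,φ=2.1722) and Σ D·Y over m':
  (-0.0070+0.0064i)·(-0.0084+0.0218i)  (+0.0546+0.1412i)·(-0.1041-0.1517i)  (+0.9767+0.0000i)·(+0.5736+0.0000i)  (-0.0546+0.1412i)·(+0.1041-0.1517i)  (-0.0070-0.0064i)·(-0.0084-0.0218i)
Y_2^0(R⁻¹ n̂) = +0.591590-0.000000i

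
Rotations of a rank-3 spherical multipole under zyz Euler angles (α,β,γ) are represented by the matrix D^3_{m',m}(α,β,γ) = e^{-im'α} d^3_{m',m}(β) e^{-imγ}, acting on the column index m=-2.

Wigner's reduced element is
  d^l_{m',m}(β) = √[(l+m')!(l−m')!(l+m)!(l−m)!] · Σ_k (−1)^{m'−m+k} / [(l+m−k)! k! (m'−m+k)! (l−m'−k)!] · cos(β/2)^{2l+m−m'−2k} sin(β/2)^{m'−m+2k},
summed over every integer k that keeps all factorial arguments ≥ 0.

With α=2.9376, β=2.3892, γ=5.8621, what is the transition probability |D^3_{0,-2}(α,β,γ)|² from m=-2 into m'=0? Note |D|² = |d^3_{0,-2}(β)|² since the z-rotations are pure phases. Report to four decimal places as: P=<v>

P=0.2180

D^3_{0,-2}(2.9376,2.3892,5.8621) = e^{-i·0·2.9376}·d^3_{0,-2}(2.3892)·e^{-i·-2·5.8621}. Compute d first:
With c≡cos(β/2)=0.367385 and s≡sin(β/2)=0.930069, N=[6·6·1·120]^{1/2}=65.726707
Admissible k: 0..1 (factorial args all ≥0)
  k=0: (−1)^2·65.7267/(12)·0.3674^4·0.9301^2 = +0.086313
  k=1: (−1)^3·65.7267/(12)·0.3674^2·0.9301^4 = -0.553178
d^3_{0,-2}(2.3892) = +0.086313 -0.553178 = -0.466864
|D^3_{0,-2}|² = |d^3_{0,-2}(β)|² = (-0.466864)² = 0.217962 (the z-rotation phases have unit modulus)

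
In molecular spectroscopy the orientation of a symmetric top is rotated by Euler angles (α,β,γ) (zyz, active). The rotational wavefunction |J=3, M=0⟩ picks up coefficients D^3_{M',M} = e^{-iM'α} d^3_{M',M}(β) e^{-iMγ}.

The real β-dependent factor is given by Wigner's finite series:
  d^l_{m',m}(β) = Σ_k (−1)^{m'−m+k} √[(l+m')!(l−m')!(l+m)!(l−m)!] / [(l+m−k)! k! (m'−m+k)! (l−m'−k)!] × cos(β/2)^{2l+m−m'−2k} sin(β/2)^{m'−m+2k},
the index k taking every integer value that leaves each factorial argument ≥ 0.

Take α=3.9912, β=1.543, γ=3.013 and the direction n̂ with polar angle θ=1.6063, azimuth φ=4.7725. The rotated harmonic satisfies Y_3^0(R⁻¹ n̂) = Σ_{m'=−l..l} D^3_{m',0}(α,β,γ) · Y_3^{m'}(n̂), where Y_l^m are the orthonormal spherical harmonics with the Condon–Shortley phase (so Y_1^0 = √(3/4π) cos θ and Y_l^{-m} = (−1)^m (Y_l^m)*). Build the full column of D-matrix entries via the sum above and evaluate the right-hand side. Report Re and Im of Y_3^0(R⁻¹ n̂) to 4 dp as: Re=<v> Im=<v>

Re=-0.1299 Im=0.0000

Need the full column D^3_{m',0} for m'=−3..3 at α=3.9912, β=1.543, γ=3.013.
cos(β/2)=0.716866, sin(β/2)=0.697211
d^3_{-3,0}: single k=3 term ⇒ +0.558369;  D = +0.463109-0.311939i
d^3_{-2,0}: k∈[2..3] ⇒ +0.703138 -0.665111 = +0.038027;  D = -0.004870+0.037714i
d^3_{-1,0}: k∈[1..3] ⇒ +0.457240 -1.297533 +0.409120 = -0.431174;  D = +0.284695+0.323821i
d^3_{0,0}: k∈[0..3] ⇒ +0.135715 -1.155374 +1.092888 -0.114865 = -0.041635;  D = -0.041635+0.000000i
d^3_{1,0}: k∈[0..2] ⇒ -0.457240 +1.297533 -0.409120 = +0.431174;  D = -0.284695+0.323821i
d^3_{2,0}: k∈[0..1] ⇒ +0.703138 -0.665111 = +0.038027;  D = -0.004870-0.037714i
d^3_{3,0}: single k=0 term ⇒ -0.558369;  D = -0.463109-0.311939i
Y_3^{m'}(θ=1.6063,φ=4.7725) and Σ D·Y over m':
  (+0.4631-0.3119i)·(-0.0747-0.4097i)  (-0.0049+0.0377i)·(+0.0360-0.0043i)  (+0.2847+0.3238i)·(-0.0193-0.3204i)  (-0.0416+0.0000i)·(+0.0397+0.0000i)  (-0.2847+0.3238i)·(+0.0193-0.3204i)  (-0.0049-0.0377i)·(+0.0360+0.0043i)  (-0.4631-0.3119i)·(+0.0747-0.4097i)
Y_3^0(R⁻¹ n̂) = -0.129944-0.000000i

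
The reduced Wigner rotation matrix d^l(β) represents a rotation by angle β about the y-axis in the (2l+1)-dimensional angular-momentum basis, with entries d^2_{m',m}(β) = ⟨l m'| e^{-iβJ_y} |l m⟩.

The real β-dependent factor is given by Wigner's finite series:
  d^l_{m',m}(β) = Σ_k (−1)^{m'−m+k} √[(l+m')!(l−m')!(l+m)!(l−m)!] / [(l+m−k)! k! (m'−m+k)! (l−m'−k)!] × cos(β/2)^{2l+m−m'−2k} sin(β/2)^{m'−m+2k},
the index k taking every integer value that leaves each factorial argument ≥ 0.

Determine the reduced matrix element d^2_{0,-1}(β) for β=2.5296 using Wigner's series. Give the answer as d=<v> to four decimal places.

d^2_{0,-1}(β=2.5296) via Wigner's sum:
With c≡cos(β/2)=0.301243 and s≡sin(β/2)=0.953547, N=[2·2·1·6]^{1/2}=4.898979
k∈{0,1} keeps every argument non-negative
  k=0: (−1)^1·4.8990/(2)·0.3012^3·0.9535^1 = -0.063851
  k=1: (−1)^2·4.8990/(2)·0.3012^1·0.9535^3 = +0.639764
d^2_{0,-1}(2.5296) = -0.063851 +0.639764 = +0.575913

d=0.5759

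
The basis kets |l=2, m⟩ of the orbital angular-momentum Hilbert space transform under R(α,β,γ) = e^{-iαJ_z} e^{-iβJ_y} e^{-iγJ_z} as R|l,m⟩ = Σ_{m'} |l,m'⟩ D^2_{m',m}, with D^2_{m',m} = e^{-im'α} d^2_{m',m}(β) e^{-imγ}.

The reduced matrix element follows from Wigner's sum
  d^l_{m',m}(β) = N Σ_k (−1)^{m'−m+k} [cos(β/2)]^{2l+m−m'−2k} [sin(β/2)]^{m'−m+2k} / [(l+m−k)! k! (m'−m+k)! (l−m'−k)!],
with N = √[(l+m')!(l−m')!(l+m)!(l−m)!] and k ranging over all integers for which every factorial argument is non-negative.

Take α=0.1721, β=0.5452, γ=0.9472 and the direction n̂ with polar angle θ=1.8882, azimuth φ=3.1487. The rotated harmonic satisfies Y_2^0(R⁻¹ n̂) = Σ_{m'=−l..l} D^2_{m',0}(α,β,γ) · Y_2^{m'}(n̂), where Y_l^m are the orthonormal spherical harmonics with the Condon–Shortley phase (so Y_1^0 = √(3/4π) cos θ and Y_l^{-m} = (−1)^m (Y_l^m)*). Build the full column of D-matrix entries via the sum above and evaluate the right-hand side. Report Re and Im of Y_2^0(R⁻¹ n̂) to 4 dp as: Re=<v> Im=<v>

Re=0.2209 Im=0.0000

Need the full column D^2_{m',0} for m'=−2..2 at α=0.1721, β=0.5452, γ=0.9472.
cos(β/2)=0.963074, sin(β/2)=0.269236
d^2_{-2,0}: single k=2 term ⇒ +0.164688;  D = +0.155029+0.055573i
d^2_{-1,0}: k∈[1..2] ⇒ +0.589099 -0.046040 = +0.543059;  D = +0.535037+0.093000i
d^2_{0,0}: k∈[0..2] ⇒ +0.860278 -0.268935 +0.005255 = +0.596598;  D = +0.596598+0.000000i
d^2_{1,0}: k∈[0..1] ⇒ -0.589099 +0.046040 = -0.543059;  D = -0.535037+0.093000i
d^2_{2,0}: single k=0 term ⇒ +0.164688;  D = +0.155029-0.055573i
Y_2^{m'}(θ=1.8882,φ=3.1487) and Σ D·Y over m':
  (+0.1550+0.0556i)·(+0.3486-0.0050i)  (+0.5350+0.0930i)·(+0.2291-0.0016i)  (+0.5966+0.0000i)·(-0.2232+0.0000i)  (-0.5350+0.0930i)·(-0.2291-0.0016i)  (+0.1550-0.0556i)·(+0.3486+0.0050i)
Y_2^0(R⁻¹ n̂) = +0.220881+0.000000i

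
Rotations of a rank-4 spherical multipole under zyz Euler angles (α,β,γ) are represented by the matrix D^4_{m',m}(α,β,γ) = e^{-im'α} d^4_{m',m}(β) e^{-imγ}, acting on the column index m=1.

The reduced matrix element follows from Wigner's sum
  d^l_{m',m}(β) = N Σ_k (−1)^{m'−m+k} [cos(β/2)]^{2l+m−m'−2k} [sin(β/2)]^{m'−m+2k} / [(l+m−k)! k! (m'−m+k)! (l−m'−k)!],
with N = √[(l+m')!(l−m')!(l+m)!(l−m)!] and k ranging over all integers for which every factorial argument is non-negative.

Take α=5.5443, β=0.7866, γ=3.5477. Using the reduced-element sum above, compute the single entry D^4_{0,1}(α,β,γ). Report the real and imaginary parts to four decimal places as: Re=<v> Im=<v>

Re=-0.1262 Im=0.0543

First d^4_{0,1}(β=0.7866), then the phase factors e^{-i(0)α} and e^{-i(1)γ}:
With c≡cos(β/2)=0.923649 and s≡sin(β/2)=0.383239, N=[24·24·120·6]^{1/2}=643.987578
Admissible k: 1..4 (factorial args all ≥0)
  k=1: (−1)^0·643.9876/(144)·0.9236^7·0.3832^1 = +0.982956
  k=2: (−1)^1·643.9876/(24)·0.9236^5·0.3832^3 = -1.015335
  k=3: (−1)^2·643.9876/(24)·0.9236^3·0.3832^5 = +0.174797
  k=4: (−1)^3·643.9876/(144)·0.9236^1·0.3832^7 = -0.005015
d^4_{0,1}(0.7866) = +0.982956 -1.015335 +0.174797 -0.005015 = +0.137402
Phases: e^{-i·(0)·5.5443}=+1.000000+0.000000i, e^{-i·(1)·3.5477}=-0.918666+0.395036i ⇒ D=-0.126227+0.054279i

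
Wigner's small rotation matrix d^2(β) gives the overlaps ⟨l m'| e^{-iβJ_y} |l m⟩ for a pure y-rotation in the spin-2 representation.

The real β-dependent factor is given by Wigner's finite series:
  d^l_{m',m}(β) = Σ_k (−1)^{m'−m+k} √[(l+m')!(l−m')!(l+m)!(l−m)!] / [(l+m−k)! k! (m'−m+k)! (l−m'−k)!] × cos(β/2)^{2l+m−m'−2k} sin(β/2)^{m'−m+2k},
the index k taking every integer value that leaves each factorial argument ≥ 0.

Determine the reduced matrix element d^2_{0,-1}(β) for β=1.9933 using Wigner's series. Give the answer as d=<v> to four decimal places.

d^2_{0,-1}(β=1.9933) via Wigner's sum:
Half-angle: c=0.543118, s=0.839656. N=√(2·2·1·6)=4.898979
The bounds max(0,m−m')=0 and min(l+m,l−m')=1 give 2 terms
  k=0: (−1)^1·4.8990/(2)·0.5431^3·0.8397^1 = -0.329504
  k=1: (−1)^2·4.8990/(2)·0.5431^1·0.8397^3 = +0.787544
d^2_{0,-1}(1.9933) = -0.329504 +0.787544 = +0.458040

d=0.4580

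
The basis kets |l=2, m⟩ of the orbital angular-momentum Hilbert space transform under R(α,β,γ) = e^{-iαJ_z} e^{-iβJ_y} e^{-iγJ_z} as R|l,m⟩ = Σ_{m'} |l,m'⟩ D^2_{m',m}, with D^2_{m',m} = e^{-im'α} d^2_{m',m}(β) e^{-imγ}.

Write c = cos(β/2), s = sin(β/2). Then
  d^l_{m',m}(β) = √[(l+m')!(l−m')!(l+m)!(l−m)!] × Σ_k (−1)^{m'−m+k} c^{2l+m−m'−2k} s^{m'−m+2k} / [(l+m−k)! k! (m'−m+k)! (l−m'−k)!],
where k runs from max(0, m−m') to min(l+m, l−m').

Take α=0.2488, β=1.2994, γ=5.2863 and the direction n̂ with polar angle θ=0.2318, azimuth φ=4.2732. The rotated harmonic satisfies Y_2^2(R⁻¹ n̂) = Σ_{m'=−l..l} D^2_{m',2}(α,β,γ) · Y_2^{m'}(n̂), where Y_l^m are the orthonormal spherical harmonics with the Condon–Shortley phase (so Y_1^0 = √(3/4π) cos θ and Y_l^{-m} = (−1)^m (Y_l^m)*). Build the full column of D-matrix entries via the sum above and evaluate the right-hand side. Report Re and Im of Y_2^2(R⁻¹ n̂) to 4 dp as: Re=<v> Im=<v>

Re=-0.2684 Im=0.2700

Need the full column D^2_{m',2} for m'=−2..2 at α=0.2488, β=1.2994, γ=5.2863.
cos(β/2)=0.796265, sin(β/2)=0.604948
d^2_{-2,2}: single k=4 term ⇒ +0.133928;  D = -0.106600+0.081075i
d^2_{-1,2}: single k=3 term ⇒ +0.352566;  D = -0.219429+0.275960i
d^2_{0,2}: single k=2 term ⇒ +0.568364;  D = -0.233299+0.518275i
d^2_{1,2}: single k=1 term ⇒ +0.610831;  D = -0.105854+0.601589i
d^2_{2,2}: single k=0 term ⇒ +0.402005;  D = +0.029972+0.400886i
Y_2^{m'}(θ=0.2318,φ=4.2732) and Σ D·Y over m':
  (-0.1066+0.0811i)·(-0.0130-0.0157i)  (-0.2194+0.2760i)·(-0.0734+0.1563i)  (-0.2333+0.5183i)·(+0.5808+0.0000i)  (-0.1059+0.6016i)·(+0.0734+0.1563i)  (+0.0300+0.4009i)·(-0.0130+0.0157i)
Y_2^2(R⁻¹ n̂) = -0.268385+0.269972i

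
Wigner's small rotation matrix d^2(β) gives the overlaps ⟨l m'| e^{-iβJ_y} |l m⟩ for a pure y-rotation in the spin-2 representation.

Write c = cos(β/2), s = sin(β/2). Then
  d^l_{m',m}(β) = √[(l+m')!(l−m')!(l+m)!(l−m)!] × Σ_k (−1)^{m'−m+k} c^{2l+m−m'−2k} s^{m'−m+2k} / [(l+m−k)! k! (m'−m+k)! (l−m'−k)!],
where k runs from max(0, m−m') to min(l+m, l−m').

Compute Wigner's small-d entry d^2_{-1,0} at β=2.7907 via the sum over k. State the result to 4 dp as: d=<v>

d=-0.3953

d^2_{-1,0}(β=2.7907) via Wigner's sum:
c=cos(2.7907/2)=0.174548, s=sin(2.7907/2)=0.984649; N=√[1·6·2·2]=4.898979
Admissible k: 1..2 (factorial args all ≥0)
  k=1: (−1)^0·4.8990/(2)·0.1745^3·0.9846^1 = +0.012826
  k=2: (−1)^1·4.8990/(2)·0.1745^1·0.9846^3 = -0.408163
d^2_{-1,0}(2.7907) = +0.012826 -0.408163 = -0.395337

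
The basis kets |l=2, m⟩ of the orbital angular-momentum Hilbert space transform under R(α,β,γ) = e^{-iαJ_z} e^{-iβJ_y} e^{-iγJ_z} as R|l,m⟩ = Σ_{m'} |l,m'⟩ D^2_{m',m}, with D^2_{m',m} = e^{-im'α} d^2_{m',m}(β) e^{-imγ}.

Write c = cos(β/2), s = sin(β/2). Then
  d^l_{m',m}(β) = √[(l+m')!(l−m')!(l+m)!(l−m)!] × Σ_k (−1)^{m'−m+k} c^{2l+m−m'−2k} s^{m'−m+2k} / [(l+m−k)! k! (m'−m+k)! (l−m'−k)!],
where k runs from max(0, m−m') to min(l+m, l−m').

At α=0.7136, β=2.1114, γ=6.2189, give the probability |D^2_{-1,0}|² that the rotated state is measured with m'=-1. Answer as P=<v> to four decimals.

P=0.2921

First d^2_{-1,0}(β=2.1114), then the phase factors e^{-i(-1)α} and e^{-i(0)γ}:
With c≡cos(β/2)=0.492619 and s≡sin(β/2)=0.870245, N=[1·6·2·2]^{1/2}=4.898979
Admissible k: 1..2 (factorial args all ≥0)
  k=1: (−1)^0·4.8990/(2)·0.4926^3·0.8702^1 = +0.254830
  k=2: (−1)^1·4.8990/(2)·0.4926^1·0.8702^3 = -0.795264
d^2_{-1,0}(2.1114) = +0.254830 -0.795264 = -0.540435
|D^2_{-1,0}|² = |d^2_{-1,0}(β)|² = (-0.540435)² = 0.292070 (the z-rotation phases have unit modulus)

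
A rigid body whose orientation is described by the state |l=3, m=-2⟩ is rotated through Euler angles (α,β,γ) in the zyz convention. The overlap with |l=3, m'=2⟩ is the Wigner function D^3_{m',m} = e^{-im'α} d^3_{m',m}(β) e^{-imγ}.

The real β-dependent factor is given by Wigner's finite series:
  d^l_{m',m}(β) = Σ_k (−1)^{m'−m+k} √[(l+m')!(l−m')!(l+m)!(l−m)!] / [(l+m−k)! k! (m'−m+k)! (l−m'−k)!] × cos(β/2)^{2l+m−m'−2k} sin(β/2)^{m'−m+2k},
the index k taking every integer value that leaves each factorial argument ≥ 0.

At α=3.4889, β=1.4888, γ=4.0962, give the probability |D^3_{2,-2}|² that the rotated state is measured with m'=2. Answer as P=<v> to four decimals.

P=0.2239

Split into d^3_{2,-2}(β=1.4888) × two z-phases.
c=cos(1.4888/2)=0.735495, s=sin(1.4888/2)=0.677531; N=√[120·1·1·120]=120.000000
k: max(0,(-2)−(2))=0 … min(3+(-2),3−(2))=1
  k=0: (−1)^4·120.0000/(24)·0.7355^2·0.6775^4 = +0.569960
  k=1: (−1)^5·120.0000/(120)·0.7355^0·0.6775^6 = -0.096733
d^3_{2,-2}(1.4888) = +0.569960 -0.096733 = +0.473228
|D^3_{2,-2}|² = |d^3_{2,-2}(β)|² = (+0.473228)² = 0.223944 (the z-rotation phases have unit modulus)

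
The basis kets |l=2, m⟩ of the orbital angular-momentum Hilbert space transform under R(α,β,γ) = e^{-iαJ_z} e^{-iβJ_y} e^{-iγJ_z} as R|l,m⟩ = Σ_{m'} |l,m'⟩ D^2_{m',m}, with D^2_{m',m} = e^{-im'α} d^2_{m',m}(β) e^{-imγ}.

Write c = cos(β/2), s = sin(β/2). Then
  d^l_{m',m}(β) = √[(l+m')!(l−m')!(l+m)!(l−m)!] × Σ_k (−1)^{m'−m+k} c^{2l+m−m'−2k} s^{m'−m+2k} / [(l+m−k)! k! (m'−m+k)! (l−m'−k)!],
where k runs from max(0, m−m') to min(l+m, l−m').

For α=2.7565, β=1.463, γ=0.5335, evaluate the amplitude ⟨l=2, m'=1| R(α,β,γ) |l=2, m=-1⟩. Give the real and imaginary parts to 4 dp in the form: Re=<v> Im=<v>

First d^2_{1,-1}(β=1.463), then the phase factors e^{-i(1)α} and e^{-i(-1)γ}:
Half-angle: c=0.744173, s=0.667987. N=√(6·1·1·6)=6.000000
k∈{0,1} keeps every argument non-negative
  k=0: (−1)^2·6.0000/(2)·0.7442^2·0.6680^2 = +0.741319
  k=1: (−1)^3·6.0000/(6)·0.7442^0·0.6680^4 = -0.199100
d^2_{1,-1}(1.463) = +0.741319 -0.199100 = +0.542219
D = (-0.926764-0.375645i)·(+0.542219)·(+0.861032+0.508550i) = -0.329094-0.430927i

Re=-0.3291 Im=-0.4309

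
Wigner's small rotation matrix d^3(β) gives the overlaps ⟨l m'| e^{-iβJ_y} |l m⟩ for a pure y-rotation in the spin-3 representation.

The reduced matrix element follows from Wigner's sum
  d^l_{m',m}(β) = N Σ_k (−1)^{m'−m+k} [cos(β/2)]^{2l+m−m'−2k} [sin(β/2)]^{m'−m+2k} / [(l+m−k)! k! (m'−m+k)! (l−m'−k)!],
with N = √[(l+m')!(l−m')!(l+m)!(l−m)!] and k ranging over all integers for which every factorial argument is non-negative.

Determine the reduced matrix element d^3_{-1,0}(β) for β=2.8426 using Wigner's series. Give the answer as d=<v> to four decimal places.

d^3_{-1,0}(β=2.8426) via Wigner's sum:
With c≡cos(β/2)=0.148940 and s≡sin(β/2)=0.988846, N=[2·24·6·6]^{1/2}=41.569219
k∈{1,2,3} keeps every argument non-negative
  k=1: (−1)^0·41.5692/(12)·0.1489^5·0.9888^1 = +0.000251
  k=2: (−1)^1·41.5692/(4)·0.1489^3·0.9888^3 = -0.033200
  k=3: (−1)^2·41.5692/(12)·0.1489^1·0.9888^5 = +0.487805
d^3_{-1,0}(2.8426) = +0.000251 -0.033200 +0.487805 = +0.454856

d=0.4549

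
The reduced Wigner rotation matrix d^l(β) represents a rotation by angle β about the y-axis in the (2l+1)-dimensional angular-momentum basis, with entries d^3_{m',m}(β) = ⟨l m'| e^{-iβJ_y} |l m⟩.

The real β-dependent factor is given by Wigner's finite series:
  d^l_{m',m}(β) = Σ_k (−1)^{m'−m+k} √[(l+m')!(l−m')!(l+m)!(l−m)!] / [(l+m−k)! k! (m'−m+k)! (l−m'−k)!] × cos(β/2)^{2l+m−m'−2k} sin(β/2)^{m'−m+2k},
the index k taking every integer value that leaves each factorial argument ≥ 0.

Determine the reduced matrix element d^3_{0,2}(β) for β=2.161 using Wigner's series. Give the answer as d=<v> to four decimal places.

d^3_{0,2}(β=2.161) via Wigner's sum:
With c≡cos(β/2)=0.470887 and s≡sin(β/2)=0.882193, N=[6·6·120·1]^{1/2}=65.726707
k: max(0,(2)−(0))=2 … min(3+(2),3−(0))=3
  k=2: (−1)^0·65.7267/(12)·0.4709^4·0.8822^2 = +0.209583
  k=3: (−1)^1·65.7267/(12)·0.4709^2·0.8822^4 = -0.735614
d^3_{0,2}(2.161) = +0.209583 -0.735614 = -0.526031

d=-0.5260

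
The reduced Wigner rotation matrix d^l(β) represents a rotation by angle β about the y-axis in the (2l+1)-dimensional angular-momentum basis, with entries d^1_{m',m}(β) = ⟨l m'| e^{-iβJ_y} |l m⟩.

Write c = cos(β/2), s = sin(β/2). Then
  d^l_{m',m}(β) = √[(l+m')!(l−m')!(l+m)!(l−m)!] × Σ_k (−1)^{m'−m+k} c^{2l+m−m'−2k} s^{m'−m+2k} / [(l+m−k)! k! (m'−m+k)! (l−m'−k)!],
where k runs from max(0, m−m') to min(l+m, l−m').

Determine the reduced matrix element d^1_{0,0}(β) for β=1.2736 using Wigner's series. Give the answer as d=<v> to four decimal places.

d=0.2928

d^1_{0,0}(β=1.2736) via Wigner's sum:
With c≡cos(β/2)=0.804003 and s≡sin(β/2)=0.594626, N=[1·1·1·1]^{1/2}=1.000000
The bounds max(0,m−m')=0 and min(l+m,l−m')=1 give 2 terms
  k=0: (−1)^0·1.0000/(1)·0.8040^2·0.5946^0 = +0.646420
  k=1: (−1)^1·1.0000/(1)·0.8040^0·0.5946^2 = -0.353580
d^1_{0,0}(1.2736) = +0.646420 -0.353580 = +0.292841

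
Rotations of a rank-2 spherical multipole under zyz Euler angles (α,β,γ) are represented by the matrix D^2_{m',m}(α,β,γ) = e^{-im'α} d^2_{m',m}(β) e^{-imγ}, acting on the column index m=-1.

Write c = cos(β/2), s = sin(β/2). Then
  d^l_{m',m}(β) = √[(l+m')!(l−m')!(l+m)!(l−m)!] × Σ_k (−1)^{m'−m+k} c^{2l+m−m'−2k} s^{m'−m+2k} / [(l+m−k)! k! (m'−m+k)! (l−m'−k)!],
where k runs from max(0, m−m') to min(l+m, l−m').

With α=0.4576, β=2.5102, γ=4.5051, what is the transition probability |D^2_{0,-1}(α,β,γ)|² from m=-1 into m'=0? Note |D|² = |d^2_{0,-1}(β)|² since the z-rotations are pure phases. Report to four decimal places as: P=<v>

P=0.3405

D^2_{0,-1}(0.4576,2.5102,4.5051) = e^{-i·0·0.4576}·d^2_{0,-1}(2.5102)·e^{-i·-1·4.5051}. Compute d first:
With c≡cos(β/2)=0.310478 and s≡sin(β/2)=0.950580, N=[2·2·1·6]^{1/2}=4.898979
The bounds max(0,m−m')=0 and min(l+m,l−m')=1 give 2 terms
  k=0: (−1)^1·4.8990/(2)·0.3105^3·0.9506^1 = -0.069688
  k=1: (−1)^2·4.8990/(2)·0.3105^1·0.9506^3 = +0.653241
d^2_{0,-1}(2.5102) = -0.069688 +0.653241 = +0.583553
|D^2_{0,-1}|² = |d^2_{0,-1}(β)|² = (+0.583553)² = 0.340534 (the z-rotation phases have unit modulus)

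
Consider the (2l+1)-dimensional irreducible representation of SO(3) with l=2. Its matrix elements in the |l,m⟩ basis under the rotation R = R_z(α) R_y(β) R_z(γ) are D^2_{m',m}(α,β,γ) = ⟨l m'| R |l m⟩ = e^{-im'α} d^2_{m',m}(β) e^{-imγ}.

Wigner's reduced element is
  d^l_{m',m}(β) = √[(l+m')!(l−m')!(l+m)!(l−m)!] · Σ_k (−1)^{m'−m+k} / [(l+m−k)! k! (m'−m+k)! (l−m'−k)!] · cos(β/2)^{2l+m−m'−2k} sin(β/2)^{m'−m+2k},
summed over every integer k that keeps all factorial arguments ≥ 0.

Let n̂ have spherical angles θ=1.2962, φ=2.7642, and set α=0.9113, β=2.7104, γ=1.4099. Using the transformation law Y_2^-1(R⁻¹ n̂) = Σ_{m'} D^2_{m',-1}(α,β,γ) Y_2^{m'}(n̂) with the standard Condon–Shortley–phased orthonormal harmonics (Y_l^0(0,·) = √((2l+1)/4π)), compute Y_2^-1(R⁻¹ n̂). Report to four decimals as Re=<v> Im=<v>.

Need the full column D^2_{m',-1} for m'=−2..2 at α=0.9113, β=2.7104, γ=1.4099.
cos(β/2)=0.213930, sin(β/2)=0.976849
d^2_{-2,-1}: single k=1 term ⇒ +0.019128;  D = -0.019049-0.001736i
d^2_{-1,-1}: k∈[0..1] ⇒ +0.002095 -0.131015 = -0.128920;  D = +0.087915-0.094294i
d^2_{0,-1}: k∈[0..1] ⇒ -0.023427 +0.488461 = +0.465034;  D = +0.074500+0.459027i
d^2_{1,-1}: k∈[0..1] ⇒ +0.131015 -0.910562 = -0.779548;  D = -0.684640-0.372777i
d^2_{2,-1}: single k=0 term ⇒ -0.398826;  D = -0.365341+0.159963i
Y_2^{m'}(θ=1.2962,φ=2.7642) and Σ D·Y over m':
  (-0.0190-0.0017i)·(+0.2607+0.2452i)  (+0.0879-0.0943i)·(-0.1874-0.0743i)  (+0.0745+0.4590i)·(-0.2458+0.0000i)  (-0.6846-0.3728i)·(+0.1874-0.0743i)  (-0.3653+0.1600i)·(+0.2607-0.2452i)
Y_2^-1(R⁻¹ n̂) = -0.258386+0.005452i

Re=-0.2584 Im=0.0055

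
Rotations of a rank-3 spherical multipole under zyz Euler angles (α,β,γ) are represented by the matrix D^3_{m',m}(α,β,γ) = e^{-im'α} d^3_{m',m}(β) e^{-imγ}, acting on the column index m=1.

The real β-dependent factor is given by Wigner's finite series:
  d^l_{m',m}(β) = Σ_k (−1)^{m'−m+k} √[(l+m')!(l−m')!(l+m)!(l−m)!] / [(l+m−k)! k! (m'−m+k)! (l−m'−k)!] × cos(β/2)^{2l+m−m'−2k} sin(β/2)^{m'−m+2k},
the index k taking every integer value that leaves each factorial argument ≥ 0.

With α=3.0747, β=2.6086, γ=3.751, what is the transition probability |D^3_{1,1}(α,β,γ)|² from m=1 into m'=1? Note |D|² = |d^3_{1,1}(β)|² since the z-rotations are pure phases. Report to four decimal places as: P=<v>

P=0.1056

D^3_{1,1}(3.0747,2.6086,3.751) = e^{-i·1·3.0747}·d^3_{1,1}(2.6086)·e^{-i·1·3.751}. Compute d first:
Half-angle: c=0.263353, s=0.964700. N=√(24·2·24·2)=48.000000
Admissible k: 0..2 (factorial args all ≥0)
  k=0: (−1)^0·48.0000/(48)·0.2634^6·0.9647^0 = +0.000334
  k=1: (−1)^1·48.0000/(6)·0.2634^4·0.9647^2 = -0.035812
  k=2: (−1)^2·48.0000/(8)·0.2634^2·0.9647^4 = +0.360410
d^3_{1,1}(2.6086) = +0.000334 -0.035812 +0.360410 = +0.324931
|D^3_{1,1}|² = |d^3_{1,1}(β)|² = (+0.324931)² = 0.105580 (the z-rotation phases have unit modulus)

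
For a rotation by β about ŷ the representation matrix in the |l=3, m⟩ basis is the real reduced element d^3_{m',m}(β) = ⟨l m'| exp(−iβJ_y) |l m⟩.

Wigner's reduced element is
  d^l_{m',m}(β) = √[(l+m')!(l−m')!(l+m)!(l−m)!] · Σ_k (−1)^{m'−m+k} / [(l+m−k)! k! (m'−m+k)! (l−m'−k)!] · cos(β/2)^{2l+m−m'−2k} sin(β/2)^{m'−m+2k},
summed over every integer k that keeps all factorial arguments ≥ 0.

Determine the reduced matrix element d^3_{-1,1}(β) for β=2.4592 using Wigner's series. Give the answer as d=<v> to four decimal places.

d=0.0607

d^3_{-1,1}(β=2.4592) via Wigner's sum:
Half-angle: c=0.334615, s=0.942355. N=√(2·24·24·2)=48.000000
Admissible k: 2..4 (factorial args all ≥0)
  k=2: (−1)^0·48.0000/(8)·0.3346^4·0.9424^2 = +0.066798
  k=3: (−1)^1·48.0000/(6)·0.3346^2·0.9424^4 = -0.706380
  k=4: (−1)^2·48.0000/(48)·0.3346^0·0.9424^6 = +0.700305
d^3_{-1,1}(2.4592) = +0.066798 -0.706380 +0.700305 = +0.060723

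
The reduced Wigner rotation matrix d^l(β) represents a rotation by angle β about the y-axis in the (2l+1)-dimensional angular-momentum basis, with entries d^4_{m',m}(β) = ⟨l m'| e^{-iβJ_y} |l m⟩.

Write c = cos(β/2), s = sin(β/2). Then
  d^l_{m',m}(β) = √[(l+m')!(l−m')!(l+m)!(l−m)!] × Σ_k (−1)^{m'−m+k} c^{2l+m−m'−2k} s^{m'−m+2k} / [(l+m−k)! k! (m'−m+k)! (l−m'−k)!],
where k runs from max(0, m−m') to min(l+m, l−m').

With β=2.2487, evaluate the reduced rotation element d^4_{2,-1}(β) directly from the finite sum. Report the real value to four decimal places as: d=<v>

d^4_{2,-1}(β=2.2487) via Wigner's sum:
With c≡cos(β/2)=0.431763 and s≡sin(β/2)=0.901987, N=[720·2·6·120]^{1/2}=1018.233765
The bounds max(0,m−m')=0 and min(l+m,l−m')=2 give 3 terms
  k=0: (−1)^3·1018.2338/(72)·0.4318^5·0.9020^3 = -0.155719
  k=1: (−1)^4·1018.2338/(48)·0.4318^3·0.9020^5 = +1.019398
  k=2: (−1)^5·1018.2338/(240)·0.4318^1·0.9020^7 = -0.889783
d^4_{2,-1}(2.2487) = -0.155719 +1.019398 -0.889783 = -0.026104

d=-0.0261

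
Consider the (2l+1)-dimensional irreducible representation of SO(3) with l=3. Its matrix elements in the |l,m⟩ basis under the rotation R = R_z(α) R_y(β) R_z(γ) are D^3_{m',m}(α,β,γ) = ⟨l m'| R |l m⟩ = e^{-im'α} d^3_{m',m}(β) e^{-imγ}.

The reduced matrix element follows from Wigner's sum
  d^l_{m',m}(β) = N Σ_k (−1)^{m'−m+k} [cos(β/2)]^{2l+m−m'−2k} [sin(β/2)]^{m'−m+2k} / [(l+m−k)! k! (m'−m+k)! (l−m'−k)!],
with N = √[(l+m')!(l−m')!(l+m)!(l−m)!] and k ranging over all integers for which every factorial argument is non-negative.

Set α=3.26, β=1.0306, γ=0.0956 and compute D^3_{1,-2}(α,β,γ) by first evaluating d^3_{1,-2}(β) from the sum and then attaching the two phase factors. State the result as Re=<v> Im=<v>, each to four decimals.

Re=0.4176 Im=0.0305

First d^3_{1,-2}(β=1.0306), then the phase factors e^{-i(1)α} and e^{-i(-2)γ}:
With c≡cos(β/2)=0.870145 and s≡sin(β/2)=0.492796, N=[24·2·1·120]^{1/2}=75.894664
Admissible k: 0..1 (factorial args all ≥0)
  k=0: (−1)^3·75.8947/(12)·0.8701^3·0.4928^3 = -0.498662
  k=1: (−1)^4·75.8947/(24)·0.8701^1·0.4928^5 = +0.079970
d^3_{1,-2}(1.0306) = -0.498662 +0.079970 = -0.418692
D = (-0.992998+0.118131i)·(-0.418692)·(+0.981777+0.190037i) = +0.417583+0.030451i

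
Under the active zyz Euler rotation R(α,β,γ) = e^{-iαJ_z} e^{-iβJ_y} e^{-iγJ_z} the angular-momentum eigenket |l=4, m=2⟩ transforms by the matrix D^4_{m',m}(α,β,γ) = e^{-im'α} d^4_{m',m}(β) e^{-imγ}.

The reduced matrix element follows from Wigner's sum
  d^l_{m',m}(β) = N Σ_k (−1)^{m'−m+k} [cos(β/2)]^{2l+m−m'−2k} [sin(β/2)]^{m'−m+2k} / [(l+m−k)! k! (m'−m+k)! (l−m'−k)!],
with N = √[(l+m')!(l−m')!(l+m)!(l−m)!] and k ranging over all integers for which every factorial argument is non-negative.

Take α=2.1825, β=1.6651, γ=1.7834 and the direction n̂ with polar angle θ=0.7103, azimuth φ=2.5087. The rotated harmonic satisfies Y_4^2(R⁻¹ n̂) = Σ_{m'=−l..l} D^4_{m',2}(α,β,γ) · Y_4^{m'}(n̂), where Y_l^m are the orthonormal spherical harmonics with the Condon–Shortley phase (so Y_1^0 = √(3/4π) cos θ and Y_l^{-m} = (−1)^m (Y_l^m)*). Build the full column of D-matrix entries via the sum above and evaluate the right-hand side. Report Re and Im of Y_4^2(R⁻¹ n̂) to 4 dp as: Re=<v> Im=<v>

Re=-0.1508 Im=0.2015

Need the full column D^4_{m',2} for m'=−4..4 at α=2.1825, β=1.6651, γ=1.7834.
cos(β/2)=0.672992, sin(β/2)=0.739650
d^4_{-4,2}: single k=6 term ⇒ +0.392424;  D = +0.170978-0.353219i
d^4_{-3,2}: k∈[5..6] ⇒ +0.757436 -0.304970 = +0.452465;  D = -0.446622+0.072485i
d^4_{-2,2}: k∈[4..6] ⇒ +0.920948 -0.889935 +0.089580 = +0.120594;  D = +0.084174+0.086357i
d^4_{-1,2}: k∈[3..5] ⇒ +0.790028 -1.431419 +0.345804 = -0.295587;  D = -0.054807+0.290461i
d^4_{0,2}: k∈[2..4] ⇒ +0.482206 -1.553224 +0.703555 = -0.367463;  D = +0.334741-0.151582i
d^4_{1,2}: k∈[1..3] ⇒ +0.196214 -1.185042 +0.954279 = -0.034549;  D = -0.029741-0.017581i
d^4_{2,2}: k∈[0..2] ⇒ +0.042080 -0.609948 +0.920948 = +0.353081;  D = -0.027448-0.352013i
d^4_{3,2}: k∈[0..1] ⇒ -0.173045 +0.627065 = +0.454021;  D = -0.350300+0.288834i
d^4_{4,2}: single k=0 term ⇒ +0.268962;  D = +0.259248+0.071629i
Y_4^{m'}(θ=0.7103,φ=2.5087) and Σ D·Y over m':
  (+0.1710-0.3532i)·(-0.0656+0.0458i)  (-0.4466+0.0725i)·(+0.0847-0.2491i)  (+0.0842+0.0864i)·(+0.1292+0.4102i)  (-0.0548+0.2905i)·(-0.1931-0.1416i)  (+0.3347-0.1516i)·(-0.2835+0.0000i)  (-0.0297-0.0176i)·(+0.1931-0.1416i)  (-0.0274-0.3520i)·(+0.1292-0.4102i)  (-0.3503+0.2888i)·(-0.0847-0.2491i)  (+0.2592+0.0716i)·(-0.0656-0.0458i)
Y_4^2(R⁻¹ n̂) = -0.150824+0.201547i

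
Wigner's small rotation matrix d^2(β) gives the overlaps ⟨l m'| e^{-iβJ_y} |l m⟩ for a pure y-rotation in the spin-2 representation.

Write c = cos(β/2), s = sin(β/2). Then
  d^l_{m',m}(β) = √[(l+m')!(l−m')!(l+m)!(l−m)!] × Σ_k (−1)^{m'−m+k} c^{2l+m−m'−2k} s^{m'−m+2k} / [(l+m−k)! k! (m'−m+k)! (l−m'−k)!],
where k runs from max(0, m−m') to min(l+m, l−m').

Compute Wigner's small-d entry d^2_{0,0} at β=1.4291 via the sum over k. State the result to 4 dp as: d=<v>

d=-0.4701

d^2_{0,0}(β=1.4291) via Wigner's sum:
c=cos(1.4291/2)=0.755388, s=sin(1.4291/2)=0.655278; N=√[2·2·2·2]=4.000000
k∈{0,1,2} keeps every argument non-negative
  k=0: (−1)^0·4.0000/(4)·0.7554^4·0.6553^0 = +0.325597
  k=1: (−1)^1·4.0000/(1)·0.7554^2·0.6553^2 = -0.980056
  k=2: (−1)^2·4.0000/(4)·0.7554^0·0.6553^4 = +0.184375
d^2_{0,0}(1.4291) = +0.325597 -0.980056 +0.184375 = -0.470084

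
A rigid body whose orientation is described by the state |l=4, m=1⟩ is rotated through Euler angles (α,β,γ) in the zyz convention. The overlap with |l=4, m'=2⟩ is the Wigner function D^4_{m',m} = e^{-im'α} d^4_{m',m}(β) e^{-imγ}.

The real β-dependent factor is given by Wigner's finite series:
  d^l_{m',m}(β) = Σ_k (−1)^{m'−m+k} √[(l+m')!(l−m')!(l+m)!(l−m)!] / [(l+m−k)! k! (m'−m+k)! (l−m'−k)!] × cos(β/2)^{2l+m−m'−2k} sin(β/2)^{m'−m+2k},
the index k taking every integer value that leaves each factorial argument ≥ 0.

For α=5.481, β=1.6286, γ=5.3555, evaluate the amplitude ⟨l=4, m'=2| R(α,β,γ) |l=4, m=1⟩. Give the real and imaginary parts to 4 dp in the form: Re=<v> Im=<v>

Re=-0.0748 Im=0.0523

First d^4_{2,1}(β=1.6286), then the phase factors e^{-i(2)α} and e^{-i(1)γ}:
c=cos(1.6286/2)=0.686378, s=sin(1.6286/2)=0.727245; N=√[720·2·120·6]=1018.233765
Admissible k: 0..2 (factorial args all ≥0)
  k=0: (−1)^1·1018.2338/(240)·0.6864^7·0.7272^1 = -0.221442
  k=1: (−1)^2·1018.2338/(48)·0.6864^5·0.7272^3 = +1.242981
  k=2: (−1)^3·1018.2338/(72)·0.6864^3·0.7272^5 = -0.930270
d^4_{2,1}(1.6286) = -0.221442 +1.242981 -0.930270 = +0.091270
D = (-0.033568+0.999436i)·(+0.091270)·(+0.599688+0.800234i) = -0.074833+0.052251i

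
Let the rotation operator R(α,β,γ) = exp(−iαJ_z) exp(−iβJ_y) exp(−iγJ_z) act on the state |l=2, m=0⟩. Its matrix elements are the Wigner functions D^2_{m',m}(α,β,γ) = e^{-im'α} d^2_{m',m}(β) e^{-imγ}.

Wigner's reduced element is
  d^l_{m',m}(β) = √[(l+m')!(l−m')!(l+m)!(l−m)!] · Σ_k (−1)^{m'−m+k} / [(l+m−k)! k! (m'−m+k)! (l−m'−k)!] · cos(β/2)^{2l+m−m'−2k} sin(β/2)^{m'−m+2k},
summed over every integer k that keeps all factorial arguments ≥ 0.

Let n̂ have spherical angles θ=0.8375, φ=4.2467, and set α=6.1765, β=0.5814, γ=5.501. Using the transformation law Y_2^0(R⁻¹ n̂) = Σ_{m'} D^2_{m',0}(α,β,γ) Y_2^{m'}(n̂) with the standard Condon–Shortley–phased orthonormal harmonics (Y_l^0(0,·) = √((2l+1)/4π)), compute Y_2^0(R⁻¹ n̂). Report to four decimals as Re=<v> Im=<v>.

Re=-0.1517 Im=0.0000

Need the full column D^2_{m',0} for m'=−2..2 at α=6.1765, β=0.5814, γ=5.501.
cos(β/2)=0.958043, sin(β/2)=0.286623
d^2_{-2,0}: single k=2 term ⇒ +0.184700;  D = +0.180512-0.039111i
d^2_{-1,0}: k∈[1..2] ⇒ +0.617365 -0.055258 = +0.562107;  D = +0.558912-0.059855i
d^2_{0,0}: k∈[0..2] ⇒ +0.842444 -0.301615 +0.006749 = +0.547578;  D = +0.547578+0.000000i
d^2_{1,0}: k∈[0..1] ⇒ -0.617365 +0.055258 = -0.562107;  D = -0.558912-0.059855i
d^2_{2,0}: single k=0 term ⇒ +0.184700;  D = +0.180512+0.039111i
Y_2^{m'}(θ=0.8375,φ=4.2467) and Σ D·Y over m':
  (+0.1805-0.0391i)·(-0.1272-0.1711i)  (+0.5589-0.0599i)·(-0.1725+0.3433i)  (+0.5476+0.0000i)·(+0.1085+0.0000i)  (-0.5589-0.0599i)·(+0.1725+0.3433i)  (+0.1805+0.0391i)·(-0.1272+0.1711i)
Y_2^0(R⁻¹ n̂) = -0.151659+0.000000i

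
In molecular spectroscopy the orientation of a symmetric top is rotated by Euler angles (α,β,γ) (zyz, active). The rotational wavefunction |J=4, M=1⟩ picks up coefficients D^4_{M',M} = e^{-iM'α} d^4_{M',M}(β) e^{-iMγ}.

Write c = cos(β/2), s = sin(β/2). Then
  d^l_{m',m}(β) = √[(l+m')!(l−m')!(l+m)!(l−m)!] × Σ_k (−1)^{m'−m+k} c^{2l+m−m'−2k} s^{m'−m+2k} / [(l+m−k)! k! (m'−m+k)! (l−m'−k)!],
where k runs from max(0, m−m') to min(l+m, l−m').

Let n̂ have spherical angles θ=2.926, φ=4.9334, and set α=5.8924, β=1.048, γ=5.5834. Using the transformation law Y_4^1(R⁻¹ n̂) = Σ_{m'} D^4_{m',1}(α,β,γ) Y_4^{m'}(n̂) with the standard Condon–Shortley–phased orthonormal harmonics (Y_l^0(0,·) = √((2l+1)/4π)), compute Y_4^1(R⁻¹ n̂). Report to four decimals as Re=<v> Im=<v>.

Need the full column D^4_{m',1} for m'=−4..4 at α=5.8924, β=1.048, γ=5.5834.
cos(β/2)=0.865825, sin(β/2)=0.500347
d^4_{-4,1}: single k=5 term ⇒ +0.152315;  D = +0.098988-0.115764i
d^4_{-3,1}: k∈[4..5] ⇒ +0.465935 -0.093360 = +0.372575;  D = +0.331742-0.169588i
d^4_{-2,1}: k∈[3..5] ⇒ +0.861946 -0.431772 +0.028838 = +0.459012;  D = +0.457478-0.037499i
d^4_{-1,1}: k∈[2..5] ⇒ +1.054686 -1.056642 +0.176434 -0.003928 = +0.170550;  D = +0.162472+0.051865i
d^4_{0,1}: k∈[1..4] ⇒ +0.816200 -1.635427 +0.546153 -0.030398 = -0.303472;  D = -0.232150-0.195452i
d^4_{1,1}: k∈[0..3] ⇒ +0.315820 -1.582029 +1.056642 -0.117622 = -0.327189;  D = -0.151155-0.290181i
d^4_{2,1}: k∈[0..2] ⇒ -0.774315 +1.292919 -0.287848 = +0.230755;  D = +0.020611+0.229833i
d^4_{3,1}: k∈[0..1] ⇒ +0.837131 -0.465935 = +0.371196;  D = -0.110173+0.354469i
d^4_{4,1}: single k=0 term ⇒ -0.456099;  D = +0.291073-0.351145i
Y_4^{m'}(θ=2.926,φ=4.9334) and Σ D·Y over m':
  (+0.0990-0.1158i)·(+0.0006-0.0007i)  (+0.3317-0.1696i)·(+0.0074+0.0094i)  (+0.4575-0.0375i)·(-0.0786+0.0372i)  (+0.1625+0.0519i)·(-0.0797-0.3549i)  (-0.2322-0.1955i)·(+0.6604+0.0000i)  (-0.1512-0.2902i)·(+0.0797-0.3549i)  (+0.0206+0.2298i)·(-0.0786-0.0372i)  (-0.1102+0.3545i)·(-0.0074+0.0094i)  (+0.2911-0.3511i)·(+0.0006+0.0007i)
Y_4^1(R⁻¹ n̂) = -0.288628-0.161143i

Re=-0.2886 Im=-0.1611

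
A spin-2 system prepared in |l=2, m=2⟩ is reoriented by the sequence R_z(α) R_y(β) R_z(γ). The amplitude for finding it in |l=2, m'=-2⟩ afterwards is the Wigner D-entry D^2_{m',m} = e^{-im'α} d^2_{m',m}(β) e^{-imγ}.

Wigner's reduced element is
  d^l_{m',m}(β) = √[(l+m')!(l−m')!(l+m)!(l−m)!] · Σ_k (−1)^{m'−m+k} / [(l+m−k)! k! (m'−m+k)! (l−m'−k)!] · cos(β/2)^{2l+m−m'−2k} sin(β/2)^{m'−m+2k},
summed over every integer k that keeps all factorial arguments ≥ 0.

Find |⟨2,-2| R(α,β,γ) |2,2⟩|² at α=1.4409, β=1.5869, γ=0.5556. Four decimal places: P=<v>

Split into d^2_{-2,2}(β=1.5869) × two z-phases.
With c≡cos(β/2)=0.701390 and s≡sin(β/2)=0.712777, N=[1·24·24·1]^{1/2}=24.000000
The bounds max(0,m−m')=4 and min(l+m,l−m')=4 give 1 term
  k=4: (−1)^0·24.0000/(24)·0.7014^0·0.7128^4 = +0.258116
d^2_{-2,2}(1.5869) = +0.258116
|D^2_{-2,2}|² = |d^2_{-2,2}(β)|² = (+0.258116)² = 0.066624 (the z-rotation phases have unit modulus)

P=0.0666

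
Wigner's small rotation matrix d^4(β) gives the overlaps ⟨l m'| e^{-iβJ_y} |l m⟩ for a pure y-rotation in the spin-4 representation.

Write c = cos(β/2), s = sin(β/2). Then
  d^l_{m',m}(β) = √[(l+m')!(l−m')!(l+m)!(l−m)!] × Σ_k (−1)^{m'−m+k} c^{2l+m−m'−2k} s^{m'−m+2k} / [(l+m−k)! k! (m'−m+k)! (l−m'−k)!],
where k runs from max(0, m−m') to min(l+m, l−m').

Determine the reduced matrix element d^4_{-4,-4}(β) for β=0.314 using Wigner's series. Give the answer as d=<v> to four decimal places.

d=0.9057

d^4_{-4,-4}(β=0.314) via Wigner's sum:
c=cos(0.314/2)=0.987701, s=sin(0.314/2)=0.156356; N=√[1·40320·1·40320]=40320.000000
k∈{0} keeps every argument non-negative
  k=0: (−1)^0·40320.0000/(40320)·0.9877^8·0.1564^0 = +0.905739
d^4_{-4,-4}(0.314) = +0.905739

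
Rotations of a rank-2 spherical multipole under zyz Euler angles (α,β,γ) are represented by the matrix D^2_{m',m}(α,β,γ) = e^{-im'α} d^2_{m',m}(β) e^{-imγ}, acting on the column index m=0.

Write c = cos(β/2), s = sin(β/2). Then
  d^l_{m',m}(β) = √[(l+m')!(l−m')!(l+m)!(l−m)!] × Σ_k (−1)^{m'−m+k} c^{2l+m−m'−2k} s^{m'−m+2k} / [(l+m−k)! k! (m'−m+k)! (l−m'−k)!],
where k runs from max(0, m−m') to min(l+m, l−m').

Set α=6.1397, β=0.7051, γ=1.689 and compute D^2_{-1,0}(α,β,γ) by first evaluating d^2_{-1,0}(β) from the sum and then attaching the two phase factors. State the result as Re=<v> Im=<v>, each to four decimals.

First d^2_{-1,0}(β=0.7051), then the phase factors e^{-i(-1)α} and e^{-i(0)γ}:
Half-angle: c=0.938495, s=0.345292. N=√(1·6·2·2)=4.898979
Admissible k: 1..2 (factorial args all ≥0)
  k=1: (−1)^0·4.8990/(2)·0.9385^3·0.3453^1 = +0.699131
  k=2: (−1)^1·4.8990/(2)·0.9385^1·0.3453^3 = -0.094638
d^2_{-1,0}(0.7051) = +0.699131 -0.094638 = +0.604492
Phases: e^{-i·(-1)·6.1397}=+0.989724-0.142993i, e^{-i·(0)·1.689}=+1.000000+0.000000i ⇒ D=+0.598281-0.086438i

Re=0.5983 Im=-0.0864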